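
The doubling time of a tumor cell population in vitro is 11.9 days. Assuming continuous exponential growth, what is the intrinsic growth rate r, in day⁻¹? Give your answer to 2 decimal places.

r = ln(2)/t_d = 0.6931/11.9 = 0.058248.

0.06 per day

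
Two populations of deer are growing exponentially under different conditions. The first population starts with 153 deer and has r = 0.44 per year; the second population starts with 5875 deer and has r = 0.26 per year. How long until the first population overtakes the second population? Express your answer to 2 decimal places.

20.27 years

Set 153·e^(0.44t) = 5875·e^(0.26t).
e^((0.44 − 0.26)t) = 5875/153 → e^(0.18·t) = 38.399.
0.18·t = ln(38.399) = 3.648, so t = 3.648/0.18 = 20.267.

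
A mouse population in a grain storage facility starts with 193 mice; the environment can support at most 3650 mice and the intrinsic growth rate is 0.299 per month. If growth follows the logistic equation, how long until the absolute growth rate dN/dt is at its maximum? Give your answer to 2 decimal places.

Logistic growth is fastest at N = K/2 = 1825.
A = (K − N₀)/N₀ = 17.912. Set K/(1 + A·e^(−rt)) = K/2 → A·e^(−rt) = 1.
e^(−0.299t) = 1/17.912 = 0.0558288, so t = ln(17.912)/0.299 = 2.8855/0.299 = 9.6504.

9.65 months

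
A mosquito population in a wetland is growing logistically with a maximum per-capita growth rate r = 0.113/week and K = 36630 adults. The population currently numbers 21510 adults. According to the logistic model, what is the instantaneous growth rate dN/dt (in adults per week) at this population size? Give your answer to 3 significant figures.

dN/dt = rN(1 − N/K) = 0.113 × 21510 × (1 − 21510/36630).
1 − 21510/36630 = 0.41278; dN/dt = 0.113 × 21510 × 0.41278 = 1003.3.

1000 adults per week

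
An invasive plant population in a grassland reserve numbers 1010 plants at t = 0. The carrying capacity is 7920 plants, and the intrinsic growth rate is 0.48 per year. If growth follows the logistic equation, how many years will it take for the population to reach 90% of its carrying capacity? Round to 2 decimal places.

8.58 years

A = (K − N₀)/N₀ = (7920 − 1010)/1010 = 6.8416.
Solve 7920/(1 + 6.8416·e^(−0.48t)) = 7128: 1 + 6.8416·e^(−0.48t) = 1.1111, so e^(−0.48t) = 0.0162406.
−0.48·t = ln(0.0162406) = -4.1202, so t = 4.1202/0.48 = 8.5838.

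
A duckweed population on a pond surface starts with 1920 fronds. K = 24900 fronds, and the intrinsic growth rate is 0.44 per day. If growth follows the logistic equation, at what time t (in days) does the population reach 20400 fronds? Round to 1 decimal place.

A = (K − N₀)/N₀ = (24900 − 1920)/1920 = 11.969.
Solve 24900/(1 + 11.969·e^(−0.44t)) = 20400: 1 + 11.969·e^(−0.44t) = 1.2206, so e^(−0.44t) = 0.0184303.
−0.44·t = ln(0.0184303) = -3.9938, so t = 3.9938/0.44 = 9.0767.

9.1 days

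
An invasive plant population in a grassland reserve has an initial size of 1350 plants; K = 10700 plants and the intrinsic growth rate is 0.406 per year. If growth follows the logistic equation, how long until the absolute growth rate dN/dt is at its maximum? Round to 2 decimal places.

Logistic growth is fastest at N = K/2 = 5350.
A = (K − N₀)/N₀ = 6.9259. Set K/(1 + A·e^(−rt)) = K/2 → A·e^(−rt) = 1.
e^(−0.406t) = 1/6.9259 = 0.144385, so t = ln(6.9259)/0.406 = 1.9353/0.406 = 4.7667.

4.77 years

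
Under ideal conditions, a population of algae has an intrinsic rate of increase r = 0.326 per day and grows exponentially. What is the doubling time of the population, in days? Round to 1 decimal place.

Doubling time t_d = ln(2)/r = 0.6931/0.326 = 2.1262.

2.1 days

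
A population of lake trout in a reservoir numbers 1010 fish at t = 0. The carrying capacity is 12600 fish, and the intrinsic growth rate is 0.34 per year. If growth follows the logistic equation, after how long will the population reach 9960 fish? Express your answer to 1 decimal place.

11.1 years

A = (K − N₀)/N₀ = (12600 − 1010)/1010 = 11.475.
Solve 12600/(1 + 11.475·e^(−0.34t)) = 9960: 1 + 11.475·e^(−0.34t) = 1.2651, so e^(−0.34t) = 0.0230984.
−0.34·t = ln(0.0230984) = -3.768, so t = 3.768/0.34 = 11.082.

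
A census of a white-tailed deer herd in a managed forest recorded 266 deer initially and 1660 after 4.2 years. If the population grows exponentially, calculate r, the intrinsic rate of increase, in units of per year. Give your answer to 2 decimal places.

0.44 per year

From N(t) = N₀·e^(rt): e^(r·4.2) = 1660/266 = 6.2406.
r·4.2 = ln(6.2406) = 1.8311, so r = 1.8311/4.2 = 0.43597.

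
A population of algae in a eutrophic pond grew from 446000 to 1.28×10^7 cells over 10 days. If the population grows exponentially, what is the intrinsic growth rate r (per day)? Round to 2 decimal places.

From N(t) = N₀·e^(rt): e^(r·10) = 1.28×10^7/446000 = 28.7.
r·10 = ln(28.7) = 3.3569, so r = 3.3569/10 = 0.33569.

0.34 per day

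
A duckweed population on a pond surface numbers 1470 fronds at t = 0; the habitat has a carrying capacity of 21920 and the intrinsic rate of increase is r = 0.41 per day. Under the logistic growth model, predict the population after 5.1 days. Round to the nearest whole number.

8062 fronds

A = (K − N₀)/N₀ = (21920 − 1470)/1470 = 13.912.
N(t) = K/(1 + A·e^(−rt)) = 21920/(1 + 13.912×e^(−0.41×5.1)).
e^(−2.091) = 0.12356; denominator = 1 + 13.912×0.12356 = 2.719.
N = 21920/2.719 = 8061.9.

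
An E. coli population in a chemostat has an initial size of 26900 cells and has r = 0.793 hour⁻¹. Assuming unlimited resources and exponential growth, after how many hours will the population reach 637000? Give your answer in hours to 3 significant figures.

Set N₀·e^(rt) = 637000: e^(0.793·t) = 637000/26900 = 23.68.
0.793·t = ln(23.68) = 3.1646, so t = 3.1646/0.793 = 3.9907.

3.99 hours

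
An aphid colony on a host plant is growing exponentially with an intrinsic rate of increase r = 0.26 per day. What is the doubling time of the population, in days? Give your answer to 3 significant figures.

Doubling time t_d = ln(2)/r = 0.6931/0.26 = 2.666.

2.67 days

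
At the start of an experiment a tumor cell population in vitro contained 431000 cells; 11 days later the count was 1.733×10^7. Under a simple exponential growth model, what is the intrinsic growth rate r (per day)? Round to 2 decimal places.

0.34 per day

From N(t) = N₀·e^(rt): e^(r·11) = 1.733×10^7/431000 = 40.209.
r·11 = ln(40.209) = 3.6941, so r = 3.6941/11 = 0.33583.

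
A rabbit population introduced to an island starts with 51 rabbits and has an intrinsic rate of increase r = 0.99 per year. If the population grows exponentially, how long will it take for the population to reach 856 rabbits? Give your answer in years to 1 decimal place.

Set N₀·e^(rt) = 856: e^(0.99·t) = 856/51 = 16.784.
0.99·t = ln(16.784) = 2.8204, so t = 2.8204/0.99 = 2.8489.

2.8 years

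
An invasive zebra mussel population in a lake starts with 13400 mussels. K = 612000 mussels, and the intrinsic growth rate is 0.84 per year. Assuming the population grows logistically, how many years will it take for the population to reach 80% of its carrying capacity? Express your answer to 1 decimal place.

6.2 years

A = (K − N₀)/N₀ = (612000 − 13400)/13400 = 44.672.
Solve 612000/(1 + 44.672·e^(−0.84t)) = 489600: 1 + 44.672·e^(−0.84t) = 1.25, so e^(−0.84t) = 0.00559639.
−0.84·t = ln(0.00559639) = -5.1856, so t = 5.1856/0.84 = 6.1734.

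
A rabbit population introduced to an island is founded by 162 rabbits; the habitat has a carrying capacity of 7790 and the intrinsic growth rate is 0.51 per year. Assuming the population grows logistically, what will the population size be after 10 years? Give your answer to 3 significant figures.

A = (K − N₀)/N₀ = (7790 − 162)/162 = 47.086.
N(t) = K/(1 + A·e^(−rt)) = 7790/(1 + 47.086×e^(−0.51×10)).
e^(−5.1) = 0.0060967; denominator = 1 + 47.086×0.0060967 = 1.2871.
N = 7790/1.2871 = 6052.49.

6050 rabbits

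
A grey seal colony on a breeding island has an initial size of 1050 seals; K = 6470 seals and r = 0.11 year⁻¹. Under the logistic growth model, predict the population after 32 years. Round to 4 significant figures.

5612 seals

A = (K − N₀)/N₀ = (6470 − 1050)/1050 = 5.1619.
N(t) = K/(1 + A·e^(−rt)) = 6470/(1 + 5.1619×e^(−0.11×32)).
e^(−3.52) = 0.029599; denominator = 1 + 5.1619×0.029599 = 1.1528.
N = 6470/1.1528 = 5612.47.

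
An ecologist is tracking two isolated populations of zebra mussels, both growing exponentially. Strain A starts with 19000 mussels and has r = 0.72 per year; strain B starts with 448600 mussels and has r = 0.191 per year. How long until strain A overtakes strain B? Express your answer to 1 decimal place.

6.0 years

Set 19000·e^(0.72t) = 448600·e^(0.191t).
e^((0.72 − 0.191)t) = 448600/19000 → e^(0.529·t) = 23.611.
0.529·t = ln(23.611) = 3.1617, so t = 3.1617/0.529 = 5.9767.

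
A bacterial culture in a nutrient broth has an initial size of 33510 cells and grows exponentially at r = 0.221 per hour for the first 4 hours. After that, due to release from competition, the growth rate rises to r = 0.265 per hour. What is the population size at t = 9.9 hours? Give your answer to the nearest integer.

387356 cells

Phase 1: N(4) = 33510·e^(0.221×4) = 33510·e^0.884 = 81113.1.
Phase 2 runs for 9.9 − 4 = 5.9 hours at r = 0.265.
N(9.9) = 81113.1·e^(0.265×5.9) = 81113.1·e^1.564 = 387356.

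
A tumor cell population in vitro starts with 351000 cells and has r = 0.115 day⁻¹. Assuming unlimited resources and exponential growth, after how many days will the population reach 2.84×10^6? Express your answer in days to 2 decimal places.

Set N₀·e^(rt) = 2.84×10^6: e^(0.115·t) = 2.84×10^6/351000 = 8.0912.
0.115·t = ln(8.0912) = 2.0908, so t = 2.0908/0.115 = 18.181.

18.18 days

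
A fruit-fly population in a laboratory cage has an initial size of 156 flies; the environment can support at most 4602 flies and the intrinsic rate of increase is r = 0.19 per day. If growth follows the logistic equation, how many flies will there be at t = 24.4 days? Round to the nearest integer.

A = (K − N₀)/N₀ = (4602 − 156)/156 = 28.5.
N(t) = K/(1 + A·e^(−rt)) = 4602/(1 + 28.5×e^(−0.19×24.4)).
e^(−4.636) = 0.0096964; denominator = 1 + 28.5×0.0096964 = 1.2763.
N = 4602/1.2763 = 3605.6.

3606 flies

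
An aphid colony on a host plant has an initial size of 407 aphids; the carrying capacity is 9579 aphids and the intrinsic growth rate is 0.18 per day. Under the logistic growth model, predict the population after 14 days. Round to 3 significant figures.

A = (K − N₀)/N₀ = (9579 − 407)/407 = 22.536.
N(t) = K/(1 + A·e^(−rt)) = 9579/(1 + 22.536×e^(−0.18×14)).
e^(−2.52) = 0.08046; denominator = 1 + 22.536×0.08046 = 2.8132.
N = 9579/2.8132 = 3405.01.

3410 aphids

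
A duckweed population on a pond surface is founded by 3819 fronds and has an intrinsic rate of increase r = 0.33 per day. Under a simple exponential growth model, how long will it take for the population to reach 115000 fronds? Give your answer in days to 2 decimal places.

10.32 days

Set N₀·e^(rt) = 115000: e^(0.33·t) = 115000/3819 = 30.113.
0.33·t = ln(30.113) = 3.4049, so t = 3.4049/0.33 = 10.318.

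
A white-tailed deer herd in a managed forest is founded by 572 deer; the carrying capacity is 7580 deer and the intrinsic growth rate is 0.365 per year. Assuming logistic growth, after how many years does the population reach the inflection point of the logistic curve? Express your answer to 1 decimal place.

6.9 years

Logistic growth is fastest at N = K/2 = 3790.
A = (K − N₀)/N₀ = 12.252. Set K/(1 + A·e^(−rt)) = K/2 → A·e^(−rt) = 1.
e^(−0.365t) = 1/12.252 = 0.081621, so t = ln(12.252)/0.365 = 2.5057/0.365 = 6.8648.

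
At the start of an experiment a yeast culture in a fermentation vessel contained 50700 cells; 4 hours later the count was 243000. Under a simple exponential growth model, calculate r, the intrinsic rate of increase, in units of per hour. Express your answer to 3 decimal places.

0.392 per hour

From N(t) = N₀·e^(rt): e^(r·4) = 243000/50700 = 4.7929.
r·4 = ln(4.7929) = 1.5671, so r = 1.5671/4 = 0.39178.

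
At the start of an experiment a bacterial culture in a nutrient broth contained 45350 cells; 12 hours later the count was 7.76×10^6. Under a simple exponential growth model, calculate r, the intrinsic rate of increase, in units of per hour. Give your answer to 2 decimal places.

0.43 per hour

From N(t) = N₀·e^(rt): e^(r·12) = 7.76×10^6/45350 = 171.11.
r·12 = ln(171.11) = 5.1423, so r = 5.1423/12 = 0.42853.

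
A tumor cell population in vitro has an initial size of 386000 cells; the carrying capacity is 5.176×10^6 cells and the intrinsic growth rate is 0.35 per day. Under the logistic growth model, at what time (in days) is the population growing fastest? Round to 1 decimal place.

7.2 days

Logistic growth is fastest at N = K/2 = 2.588×10^6.
A = (K − N₀)/N₀ = 12.409. Set K/(1 + A·e^(−rt)) = K/2 → A·e^(−rt) = 1.
e^(−0.35t) = 1/12.409 = 0.0805846, so t = ln(12.409)/0.35 = 2.5184/0.35 = 7.1956.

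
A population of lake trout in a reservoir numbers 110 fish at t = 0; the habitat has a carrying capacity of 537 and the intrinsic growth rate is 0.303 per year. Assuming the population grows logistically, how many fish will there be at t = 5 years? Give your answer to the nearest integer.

A = (K − N₀)/N₀ = (537 − 110)/110 = 3.8818.
N(t) = K/(1 + A·e^(−rt)) = 537/(1 + 3.8818×e^(−0.303×5)).
e^(−1.515) = 0.21981; denominator = 1 + 3.8818×0.21981 = 1.8533.
N = 537/1.8533 = 289.76.

290 fish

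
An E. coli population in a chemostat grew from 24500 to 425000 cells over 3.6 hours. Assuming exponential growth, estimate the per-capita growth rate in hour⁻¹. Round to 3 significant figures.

From N(t) = N₀·e^(rt): e^(r·3.6) = 425000/24500 = 17.347.
r·3.6 = ln(17.347) = 2.8534, so r = 2.8534/3.6 = 0.79262.

0.793 per hour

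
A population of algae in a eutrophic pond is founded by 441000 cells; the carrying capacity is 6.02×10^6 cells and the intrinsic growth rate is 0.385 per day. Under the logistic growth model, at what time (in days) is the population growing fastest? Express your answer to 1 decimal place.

Logistic growth is fastest at N = K/2 = 3.01×10^6.
A = (K − N₀)/N₀ = 12.651. Set K/(1 + A·e^(−rt)) = K/2 → A·e^(−rt) = 1.
e^(−0.385t) = 1/12.651 = 0.0790464, so t = ln(12.651)/0.385 = 2.5377/0.385 = 6.5915.

6.6 days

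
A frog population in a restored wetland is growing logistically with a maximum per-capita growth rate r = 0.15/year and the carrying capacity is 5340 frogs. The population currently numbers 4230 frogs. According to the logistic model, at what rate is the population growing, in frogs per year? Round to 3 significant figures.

132 frogs per year

dN/dt = rN(1 − N/K) = 0.15 × 4230 × (1 − 4230/5340).
1 − 4230/5340 = 0.20787; dN/dt = 0.15 × 4230 × 0.20787 = 131.89.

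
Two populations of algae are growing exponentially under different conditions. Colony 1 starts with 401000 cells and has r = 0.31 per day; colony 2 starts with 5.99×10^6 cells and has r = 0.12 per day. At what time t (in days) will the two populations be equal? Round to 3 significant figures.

Set 401000·e^(0.31t) = 5.99×10^6·e^(0.12t).
e^((0.31 − 0.12)t) = 5.99×10^6/401000 → e^(0.19·t) = 14.938.
0.19·t = ln(14.938) = 2.7039, so t = 2.7039/0.19 = 14.231.

14.2 days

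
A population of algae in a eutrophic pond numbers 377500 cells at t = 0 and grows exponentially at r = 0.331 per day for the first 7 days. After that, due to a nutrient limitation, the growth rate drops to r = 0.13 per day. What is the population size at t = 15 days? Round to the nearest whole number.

Phase 1: N(7) = 377500·e^(0.331×7) = 377500·e^2.317 = 3.82981×10^6.
Phase 2 runs for 15 − 7 = 8 days at r = 0.13.
N(15) = 3.82981×10^6·e^(0.13×8) = 3.82981×10^6·e^1.04 = 1.083536×10^7.

10835365 cells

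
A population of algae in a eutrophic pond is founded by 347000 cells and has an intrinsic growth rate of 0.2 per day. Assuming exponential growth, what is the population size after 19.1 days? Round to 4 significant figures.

15820000 cells

N(t) = N₀·e^(rt) = 347000 × e^(0.2×19.1) = 347000 × e^3.82.
e^3.82 ≈ 45.604, so N ≈ 347000 × 45.604 = 1.582466×10^7.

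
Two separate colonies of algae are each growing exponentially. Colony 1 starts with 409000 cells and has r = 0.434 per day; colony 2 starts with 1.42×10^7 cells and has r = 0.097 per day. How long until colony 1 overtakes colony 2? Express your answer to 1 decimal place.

10.5 days

Set 409000·e^(0.434t) = 1.42×10^7·e^(0.097t).
e^((0.434 − 0.097)t) = 1.42×10^7/409000 → e^(0.337·t) = 34.719.
0.337·t = ln(34.719) = 3.5473, so t = 3.5473/0.337 = 10.526.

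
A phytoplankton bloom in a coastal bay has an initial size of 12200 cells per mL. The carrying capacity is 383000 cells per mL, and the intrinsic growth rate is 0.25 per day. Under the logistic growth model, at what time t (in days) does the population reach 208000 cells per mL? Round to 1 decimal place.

A = (K − N₀)/N₀ = (383000 − 12200)/12200 = 30.393.
Solve 383000/(1 + 30.393·e^(−0.25t)) = 208000: 1 + 30.393·e^(−0.25t) = 1.8413, so e^(−0.25t) = 0.0276818.
−0.25·t = ln(0.0276818) = -3.587, so t = 3.587/0.25 = 14.348.

14.3 days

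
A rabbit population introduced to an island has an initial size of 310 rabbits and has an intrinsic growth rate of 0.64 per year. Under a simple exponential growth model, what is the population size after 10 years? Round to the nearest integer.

N(t) = N₀·e^(rt) = 310 × e^(0.64×10) = 310 × e^6.4.
e^6.4 ≈ 601.85, so N ≈ 310 × 601.85 = 186572.

186572 rabbits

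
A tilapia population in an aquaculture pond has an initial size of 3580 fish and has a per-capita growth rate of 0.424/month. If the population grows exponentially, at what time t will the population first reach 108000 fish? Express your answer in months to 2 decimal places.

8.03 months

Set N₀·e^(rt) = 108000: e^(0.424·t) = 108000/3580 = 30.168.
0.424·t = ln(30.168) = 3.4068, so t = 3.4068/0.424 = 8.0348.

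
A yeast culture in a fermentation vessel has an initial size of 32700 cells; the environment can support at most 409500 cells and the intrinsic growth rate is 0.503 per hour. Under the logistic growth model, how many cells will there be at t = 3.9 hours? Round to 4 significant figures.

156300 cells

A = (K − N₀)/N₀ = (409500 − 32700)/32700 = 11.523.
N(t) = K/(1 + A·e^(−rt)) = 409500/(1 + 11.523×e^(−0.503×3.9)).
e^(−1.962) = 0.14062; denominator = 1 + 11.523×0.14062 = 2.6203.
N = 409500/2.6203 = 156277.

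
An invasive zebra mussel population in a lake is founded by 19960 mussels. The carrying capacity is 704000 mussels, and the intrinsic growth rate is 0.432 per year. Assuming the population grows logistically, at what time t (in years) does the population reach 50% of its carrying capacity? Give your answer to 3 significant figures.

A = (K − N₀)/N₀ = (704000 − 19960)/19960 = 34.271.
Solve 704000/(1 + 34.271·e^(−0.432t)) = 352000: 1 + 34.271·e^(−0.432t) = 2, so e^(−0.432t) = 0.0291796.
−0.432·t = ln(0.0291796) = -3.5343, so t = 3.5343/0.432 = 8.1812.

8.18 years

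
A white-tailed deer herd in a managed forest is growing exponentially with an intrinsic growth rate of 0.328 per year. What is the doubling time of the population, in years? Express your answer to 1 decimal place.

Doubling time t_d = ln(2)/r = 0.6931/0.328 = 2.1133.

2.1 years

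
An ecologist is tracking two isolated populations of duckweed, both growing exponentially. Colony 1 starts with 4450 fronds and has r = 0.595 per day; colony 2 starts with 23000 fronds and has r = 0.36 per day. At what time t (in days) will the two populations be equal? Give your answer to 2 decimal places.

6.99 days

Set 4450·e^(0.595t) = 23000·e^(0.36t).
e^((0.595 − 0.36)t) = 23000/4450 → e^(0.235·t) = 5.1685.
0.235·t = ln(5.1685) = 1.6426, so t = 1.6426/0.235 = 6.9897.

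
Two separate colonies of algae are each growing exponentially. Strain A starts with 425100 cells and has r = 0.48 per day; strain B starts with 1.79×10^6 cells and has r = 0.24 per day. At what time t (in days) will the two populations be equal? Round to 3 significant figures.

5.99 days

Set 425100·e^(0.48t) = 1.79×10^6·e^(0.24t).
e^((0.48 − 0.24)t) = 1.79×10^6/425100 → e^(0.24·t) = 4.2108.
0.24·t = ln(4.2108) = 1.4376, so t = 1.4376/0.24 = 5.9902.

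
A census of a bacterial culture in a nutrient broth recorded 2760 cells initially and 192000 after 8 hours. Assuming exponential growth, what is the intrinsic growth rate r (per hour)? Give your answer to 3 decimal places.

0.530 per hour

From N(t) = N₀·e^(rt): e^(r·8) = 192000/2760 = 69.565.
r·8 = ln(69.565) = 4.2423, so r = 4.2423/8 = 0.53028.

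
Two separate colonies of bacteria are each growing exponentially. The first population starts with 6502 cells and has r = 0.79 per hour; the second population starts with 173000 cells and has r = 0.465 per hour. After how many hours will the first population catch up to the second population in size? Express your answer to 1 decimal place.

Set 6502·e^(0.79t) = 173000·e^(0.465t).
e^((0.79 − 0.465)t) = 173000/6502 → e^(0.325·t) = 26.607.
0.325·t = ln(26.607) = 3.2812, so t = 3.2812/0.325 = 10.096.

10.1 hours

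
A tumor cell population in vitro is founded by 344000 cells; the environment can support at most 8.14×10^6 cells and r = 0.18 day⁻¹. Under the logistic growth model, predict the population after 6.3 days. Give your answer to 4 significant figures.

981700 cells

A = (K − N₀)/N₀ = (8.14×10^6 − 344000)/344000 = 22.663.
N(t) = K/(1 + A·e^(−rt)) = 8.14×10^6/(1 + 22.663×e^(−0.18×6.3)).
e^(−1.134) = 0.32174; denominator = 1 + 22.663×0.32174 = 8.2916.
N = 8.14×10^6/8.2916 = 981715.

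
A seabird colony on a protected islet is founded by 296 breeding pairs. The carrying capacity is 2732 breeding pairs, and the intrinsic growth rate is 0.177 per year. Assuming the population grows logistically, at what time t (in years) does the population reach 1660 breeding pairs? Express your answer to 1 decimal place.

14.4 years

A = (K − N₀)/N₀ = (2732 − 296)/296 = 8.2297.
Solve 2732/(1 + 8.2297·e^(−0.177t)) = 1660: 1 + 8.2297·e^(−0.177t) = 1.6458, so e^(−0.177t) = 0.0784695.
−0.177·t = ln(0.0784695) = -2.545, so t = 2.545/0.177 = 14.379.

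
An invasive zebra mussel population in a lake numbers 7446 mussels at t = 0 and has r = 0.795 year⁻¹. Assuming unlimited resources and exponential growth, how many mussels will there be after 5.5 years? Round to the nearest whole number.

590032 mussels

N(t) = N₀·e^(rt) = 7446 × e^(0.795×5.5) = 7446 × e^4.373.
e^4.373 ≈ 79.241, so N ≈ 7446 × 79.241 = 590032.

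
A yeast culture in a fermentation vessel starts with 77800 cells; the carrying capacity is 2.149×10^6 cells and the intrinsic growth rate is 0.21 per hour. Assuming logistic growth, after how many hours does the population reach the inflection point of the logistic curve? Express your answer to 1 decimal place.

15.6 hours

Logistic growth is fastest at N = K/2 = 1.0745×10^6.
A = (K − N₀)/N₀ = 26.622. Set K/(1 + A·e^(−rt)) = K/2 → A·e^(−rt) = 1.
e^(−0.21t) = 1/26.622 = 0.0375628, so t = ln(26.622)/0.21 = 3.2817/0.21 = 15.627.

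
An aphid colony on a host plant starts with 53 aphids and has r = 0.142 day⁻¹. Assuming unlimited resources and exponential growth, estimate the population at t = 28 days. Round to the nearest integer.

2825 aphids

N(t) = N₀·e^(rt) = 53 × e^(0.142×28) = 53 × e^3.976.
e^3.976 ≈ 53.303, so N ≈ 53 × 53.303 = 2825.08.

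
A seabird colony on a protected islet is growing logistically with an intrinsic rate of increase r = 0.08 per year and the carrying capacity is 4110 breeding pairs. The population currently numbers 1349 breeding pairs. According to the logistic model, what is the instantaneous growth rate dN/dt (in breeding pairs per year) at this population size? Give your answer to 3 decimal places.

dN/dt = rN(1 − N/K) = 0.08 × 1349 × (1 − 1349/4110).
1 − 1349/4110 = 0.67178; dN/dt = 0.08 × 1349 × 0.67178 = 72.498.

72.498 breeding pairs per year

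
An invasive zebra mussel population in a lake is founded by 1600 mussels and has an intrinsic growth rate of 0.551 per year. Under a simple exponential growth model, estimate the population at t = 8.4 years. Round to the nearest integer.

N(t) = N₀·e^(rt) = 1600 × e^(0.551×8.4) = 1600 × e^4.628.
e^4.628 ≈ 102.35, so N ≈ 1600 × 102.35 = 163760.

163760 mussels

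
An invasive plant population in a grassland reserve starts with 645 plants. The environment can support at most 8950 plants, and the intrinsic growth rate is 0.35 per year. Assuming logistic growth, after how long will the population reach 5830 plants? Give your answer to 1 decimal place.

A = (K − N₀)/N₀ = (8950 − 645)/645 = 12.876.
Solve 8950/(1 + 12.876·e^(−0.35t)) = 5830: 1 + 12.876·e^(−0.35t) = 1.5352, so e^(−0.35t) = 0.0415629.
−0.35·t = ln(0.0415629) = -3.1805, so t = 3.1805/0.35 = 9.0873.

9.1 years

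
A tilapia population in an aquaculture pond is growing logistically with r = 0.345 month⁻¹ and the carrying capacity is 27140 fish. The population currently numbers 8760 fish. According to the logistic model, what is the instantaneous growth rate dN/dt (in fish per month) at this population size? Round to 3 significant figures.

dN/dt = rN(1 − N/K) = 0.345 × 8760 × (1 − 8760/27140).
1 − 8760/27140 = 0.67723; dN/dt = 0.345 × 8760 × 0.67723 = 2046.7.

2050 fish per month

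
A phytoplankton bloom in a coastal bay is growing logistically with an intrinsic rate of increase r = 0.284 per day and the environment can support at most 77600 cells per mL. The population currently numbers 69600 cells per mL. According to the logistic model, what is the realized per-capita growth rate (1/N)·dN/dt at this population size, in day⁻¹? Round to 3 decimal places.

(1/N)·dN/dt = r(1 − N/K) = 0.284 × (1 − 69600/77600).
= 0.284 × 0.10309 = 0.029278.

0.029 per day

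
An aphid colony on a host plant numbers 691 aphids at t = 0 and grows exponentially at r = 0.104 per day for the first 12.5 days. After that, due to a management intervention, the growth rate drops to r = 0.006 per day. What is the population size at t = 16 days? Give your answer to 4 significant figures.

2589 aphids

Phase 1: N(12.5) = 691·e^(0.104×12.5) = 691·e^1.3 = 2535.48.
Phase 2 runs for 16 − 12.5 = 3.5 days at r = 0.006.
N(16) = 2535.48·e^(0.006×3.5) = 2535.48·e^0.021 = 2589.29.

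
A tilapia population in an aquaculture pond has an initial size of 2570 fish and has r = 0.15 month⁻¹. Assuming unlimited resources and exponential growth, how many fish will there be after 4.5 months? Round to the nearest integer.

5048 fish

N(t) = N₀·e^(rt) = 2570 × e^(0.15×4.5) = 2570 × e^0.675.
e^0.675 ≈ 1.964, so N ≈ 2570 × 1.964 = 5047.56.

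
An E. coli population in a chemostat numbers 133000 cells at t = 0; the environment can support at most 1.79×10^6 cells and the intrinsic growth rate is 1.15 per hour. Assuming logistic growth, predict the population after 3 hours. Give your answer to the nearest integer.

1282687 cells

A = (K − N₀)/N₀ = (1.79×10^6 − 133000)/133000 = 12.459.
N(t) = K/(1 + A·e^(−rt)) = 1.79×10^6/(1 + 12.459×e^(−1.15×3)).
e^(−3.45) = 0.031746; denominator = 1 + 12.459×0.031746 = 1.3955.
N = 1.79×10^6/1.3955 = 1.282687×10^6.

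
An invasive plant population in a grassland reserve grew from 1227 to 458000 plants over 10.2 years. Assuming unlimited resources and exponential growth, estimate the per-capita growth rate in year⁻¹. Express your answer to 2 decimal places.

From N(t) = N₀·e^(rt): e^(r·10.2) = 458000/1227 = 373.27.
r·10.2 = ln(373.27) = 5.9223, so r = 5.9223/10.2 = 0.58062.

0.58 per year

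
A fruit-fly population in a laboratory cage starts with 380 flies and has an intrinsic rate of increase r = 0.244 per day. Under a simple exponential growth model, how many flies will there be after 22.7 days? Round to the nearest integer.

N(t) = N₀·e^(rt) = 380 × e^(0.244×22.7) = 380 × e^5.539.
e^5.539 ≈ 254.37, so N ≈ 380 × 254.37 = 96661.6.

96662 flies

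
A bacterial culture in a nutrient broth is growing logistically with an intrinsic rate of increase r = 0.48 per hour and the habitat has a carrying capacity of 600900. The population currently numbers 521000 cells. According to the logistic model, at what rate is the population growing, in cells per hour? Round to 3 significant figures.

33300 cells per hour

dN/dt = rN(1 − N/K) = 0.48 × 521000 × (1 − 521000/600900).
1 − 521000/600900 = 0.13297; dN/dt = 0.48 × 521000 × 0.13297 = 33252.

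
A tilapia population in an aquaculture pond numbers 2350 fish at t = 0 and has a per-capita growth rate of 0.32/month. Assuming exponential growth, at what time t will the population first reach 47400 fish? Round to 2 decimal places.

Set N₀·e^(rt) = 47400: e^(0.32·t) = 47400/2350 = 20.17.
0.32·t = ln(20.17) = 3.0042, so t = 3.0042/0.32 = 9.3881.

9.39 months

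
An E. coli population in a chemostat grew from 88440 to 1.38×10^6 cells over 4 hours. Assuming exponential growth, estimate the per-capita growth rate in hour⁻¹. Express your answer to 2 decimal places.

0.69 per hour

From N(t) = N₀·e^(rt): e^(r·4) = 1.38×10^6/88440 = 15.604.
r·4 = ln(15.604) = 2.7475, so r = 2.7475/4 = 0.68688.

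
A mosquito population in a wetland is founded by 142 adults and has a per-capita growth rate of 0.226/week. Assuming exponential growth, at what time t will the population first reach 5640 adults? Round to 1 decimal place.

16.3 weeks

Set N₀·e^(rt) = 5640: e^(0.226·t) = 5640/142 = 39.718.
0.226·t = ln(39.718) = 3.6818, so t = 3.6818/0.226 = 16.291.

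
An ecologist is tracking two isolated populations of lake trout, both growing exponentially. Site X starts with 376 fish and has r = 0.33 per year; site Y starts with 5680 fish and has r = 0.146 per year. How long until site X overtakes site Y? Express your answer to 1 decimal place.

14.8 years

Set 376·e^(0.33t) = 5680·e^(0.146t).
e^((0.33 − 0.146)t) = 5680/376 → e^(0.184·t) = 15.106.
0.184·t = ln(15.106) = 2.7151, so t = 2.7151/0.184 = 14.756.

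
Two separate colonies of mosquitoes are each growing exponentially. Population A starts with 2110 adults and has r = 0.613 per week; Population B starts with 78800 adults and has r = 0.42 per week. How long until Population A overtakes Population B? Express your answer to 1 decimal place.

18.8 weeks

Set 2110·e^(0.613t) = 78800·e^(0.42t).
e^((0.613 − 0.42)t) = 78800/2110 → e^(0.193·t) = 37.346.
0.193·t = ln(37.346) = 3.6202, so t = 3.6202/0.193 = 18.758.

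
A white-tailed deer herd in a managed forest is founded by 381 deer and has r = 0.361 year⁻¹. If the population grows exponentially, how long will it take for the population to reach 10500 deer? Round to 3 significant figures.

9.19 years

Set N₀·e^(rt) = 10500: e^(0.361·t) = 10500/381 = 27.559.
0.361·t = ln(27.559) = 3.3163, so t = 3.3163/0.361 = 9.1865.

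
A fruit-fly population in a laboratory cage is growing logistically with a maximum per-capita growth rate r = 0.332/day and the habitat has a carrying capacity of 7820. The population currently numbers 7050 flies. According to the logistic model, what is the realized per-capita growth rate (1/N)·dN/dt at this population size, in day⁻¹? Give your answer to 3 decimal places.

(1/N)·dN/dt = r(1 − N/K) = 0.332 × (1 − 7050/7820).
= 0.332 × 0.098465 = 0.032691.

0.033 per day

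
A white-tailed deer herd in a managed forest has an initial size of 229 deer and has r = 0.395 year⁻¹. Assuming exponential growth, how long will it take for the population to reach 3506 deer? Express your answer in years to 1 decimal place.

6.9 years

Set N₀·e^(rt) = 3506: e^(0.395·t) = 3506/229 = 15.31.
0.395·t = ln(15.31) = 2.7285, so t = 2.7285/0.395 = 6.9076.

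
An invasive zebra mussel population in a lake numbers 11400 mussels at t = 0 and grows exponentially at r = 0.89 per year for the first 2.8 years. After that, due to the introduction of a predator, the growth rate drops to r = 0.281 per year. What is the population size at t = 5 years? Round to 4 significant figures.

Phase 1: N(2.8) = 11400·e^(0.89×2.8) = 11400·e^2.492 = 137774.
Phase 2 runs for 5 − 2.8 = 2.2 years at r = 0.281.
N(5) = 137774·e^(0.281×2.2) = 137774·e^0.6182 = 255651.

255700 mussels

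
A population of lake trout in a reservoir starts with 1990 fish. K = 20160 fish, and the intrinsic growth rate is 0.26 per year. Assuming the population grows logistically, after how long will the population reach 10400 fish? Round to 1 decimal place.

8.8 years

A = (K − N₀)/N₀ = (20160 − 1990)/1990 = 9.1307.
Solve 20160/(1 + 9.1307·e^(−0.26t)) = 10400: 1 + 9.1307·e^(−0.26t) = 1.9385, so e^(−0.26t) = 0.102781.
−0.26·t = ln(0.102781) = -2.2752, so t = 2.2752/0.26 = 8.7506.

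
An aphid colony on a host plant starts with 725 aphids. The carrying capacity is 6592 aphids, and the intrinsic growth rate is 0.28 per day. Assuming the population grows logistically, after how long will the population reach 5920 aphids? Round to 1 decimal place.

A = (K − N₀)/N₀ = (6592 − 725)/725 = 8.0924.
Solve 6592/(1 + 8.0924·e^(−0.28t)) = 5920: 1 + 8.0924·e^(−0.28t) = 1.1135, so e^(−0.28t) = 0.0140272.
−0.28·t = ln(0.0140272) = -4.2668, so t = 4.2668/0.28 = 15.238.

15.2 days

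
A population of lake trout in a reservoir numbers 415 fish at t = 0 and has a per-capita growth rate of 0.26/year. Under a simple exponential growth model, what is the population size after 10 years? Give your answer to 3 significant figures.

5590 fish

N(t) = N₀·e^(rt) = 415 × e^(0.26×10) = 415 × e^2.6.
e^2.6 ≈ 13.464, so N ≈ 415 × 13.464 = 5587.45.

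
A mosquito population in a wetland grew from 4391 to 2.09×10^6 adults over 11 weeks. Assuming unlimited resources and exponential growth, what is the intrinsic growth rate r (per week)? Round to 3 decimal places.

0.560 per week

From N(t) = N₀·e^(rt): e^(r·11) = 2.09×10^6/4391 = 475.97.
r·11 = ln(475.97) = 6.1654, so r = 6.1654/11 = 0.56049.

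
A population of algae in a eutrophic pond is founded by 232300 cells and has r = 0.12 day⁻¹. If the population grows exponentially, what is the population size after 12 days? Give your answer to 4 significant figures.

N(t) = N₀·e^(rt) = 232300 × e^(0.12×12) = 232300 × e^1.44.
e^1.44 ≈ 4.2207, so N ≈ 232300 × 4.2207 = 980468.

980500 cells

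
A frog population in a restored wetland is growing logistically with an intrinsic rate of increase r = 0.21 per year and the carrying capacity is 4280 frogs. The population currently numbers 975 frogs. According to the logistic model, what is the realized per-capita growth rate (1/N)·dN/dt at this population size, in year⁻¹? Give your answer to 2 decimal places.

(1/N)·dN/dt = r(1 − N/K) = 0.21 × (1 − 975/4280).
= 0.21 × 0.7722 = 0.16216.

0.16 per year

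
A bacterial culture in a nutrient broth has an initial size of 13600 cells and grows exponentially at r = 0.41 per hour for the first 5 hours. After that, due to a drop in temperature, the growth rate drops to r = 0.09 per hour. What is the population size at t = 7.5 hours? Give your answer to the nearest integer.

Phase 1: N(5) = 13600·e^(0.41×5) = 13600·e^2.05 = 105643.
Phase 2 runs for 7.5 − 5 = 2.5 hours at r = 0.09.
N(7.5) = 105643·e^(0.09×2.5) = 105643·e^0.225 = 132300.

132300 cells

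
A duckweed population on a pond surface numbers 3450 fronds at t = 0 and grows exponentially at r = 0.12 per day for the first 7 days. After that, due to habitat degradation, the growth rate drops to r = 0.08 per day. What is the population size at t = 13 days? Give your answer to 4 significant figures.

12910 fronds

Phase 1: N(7) = 3450·e^(0.12×7) = 3450·e^0.84 = 7991.47.
Phase 2 runs for 13 − 7 = 6 days at r = 0.08.
N(13) = 7991.47·e^(0.08×6) = 7991.47·e^0.48 = 12914.8.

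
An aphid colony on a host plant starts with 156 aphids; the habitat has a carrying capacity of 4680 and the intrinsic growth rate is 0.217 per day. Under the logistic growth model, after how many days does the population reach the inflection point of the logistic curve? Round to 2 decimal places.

15.52 days

Logistic growth is fastest at N = K/2 = 2340.
A = (K − N₀)/N₀ = 29. Set K/(1 + A·e^(−rt)) = K/2 → A·e^(−rt) = 1.
e^(−0.217t) = 1/29 = 0.0344828, so t = ln(29)/0.217 = 3.3673/0.217 = 15.517.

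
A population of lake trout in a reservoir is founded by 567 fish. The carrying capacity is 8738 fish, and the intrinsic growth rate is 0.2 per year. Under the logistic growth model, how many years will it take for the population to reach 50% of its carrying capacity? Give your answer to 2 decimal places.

13.34 years

A = (K − N₀)/N₀ = (8738 − 567)/567 = 14.411.
Solve 8738/(1 + 14.411·e^(−0.2t)) = 4369: 1 + 14.411·e^(−0.2t) = 2, so e^(−0.2t) = 0.0693918.
−0.2·t = ln(0.0693918) = -2.668, so t = 2.668/0.2 = 13.34.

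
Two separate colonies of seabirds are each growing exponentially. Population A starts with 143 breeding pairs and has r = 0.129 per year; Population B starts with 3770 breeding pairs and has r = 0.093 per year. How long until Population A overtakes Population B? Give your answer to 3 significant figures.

Set 143·e^(0.129t) = 3770·e^(0.093t).
e^((0.129 − 0.093)t) = 3770/143 → e^(0.036·t) = 26.364.
0.036·t = ln(26.364) = 3.272, so t = 3.272/0.036 = 90.888.

90.9 years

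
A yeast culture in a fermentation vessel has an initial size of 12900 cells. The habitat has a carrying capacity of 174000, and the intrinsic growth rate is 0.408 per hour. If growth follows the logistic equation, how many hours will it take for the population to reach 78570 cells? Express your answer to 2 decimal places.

5.71 hours

A = (K − N₀)/N₀ = (174000 − 12900)/12900 = 12.488.
Solve 174000/(1 + 12.488·e^(−0.408t)) = 78570: 1 + 12.488·e^(−0.408t) = 2.2146, so e^(−0.408t) = 0.0972573.
−0.408·t = ln(0.0972573) = -2.3304, so t = 2.3304/0.408 = 5.7118.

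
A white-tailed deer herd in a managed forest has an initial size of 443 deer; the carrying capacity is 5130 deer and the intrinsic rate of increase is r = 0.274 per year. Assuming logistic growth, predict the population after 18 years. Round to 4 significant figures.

A = (K − N₀)/N₀ = (5130 − 443)/443 = 10.58.
N(t) = K/(1 + A·e^(−rt)) = 5130/(1 + 10.58×e^(−0.274×18)).
e^(−4.932) = 0.0072121; denominator = 1 + 10.58×0.0072121 = 1.0763.
N = 5130/1.0763 = 4766.31.

4766 deer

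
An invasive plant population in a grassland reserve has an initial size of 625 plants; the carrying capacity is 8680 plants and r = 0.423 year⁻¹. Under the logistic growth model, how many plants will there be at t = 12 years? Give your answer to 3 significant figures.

8030 plants

A = (K − N₀)/N₀ = (8680 − 625)/625 = 12.888.
N(t) = K/(1 + A·e^(−rt)) = 8680/(1 + 12.888×e^(−0.423×12)).
e^(−5.076) = 0.0062448; denominator = 1 + 12.888×0.0062448 = 1.0805.
N = 8680/1.0805 = 8033.44.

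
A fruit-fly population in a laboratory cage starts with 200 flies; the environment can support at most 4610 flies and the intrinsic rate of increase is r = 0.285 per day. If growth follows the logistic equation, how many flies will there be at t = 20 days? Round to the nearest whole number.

A = (K − N₀)/N₀ = (4610 − 200)/200 = 22.05.
N(t) = K/(1 + A·e^(−rt)) = 4610/(1 + 22.05×e^(−0.285×20)).
e^(−5.7) = 0.003346; denominator = 1 + 22.05×0.003346 = 1.0738.
N = 4610/1.0738 = 4293.25.

4293 flies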